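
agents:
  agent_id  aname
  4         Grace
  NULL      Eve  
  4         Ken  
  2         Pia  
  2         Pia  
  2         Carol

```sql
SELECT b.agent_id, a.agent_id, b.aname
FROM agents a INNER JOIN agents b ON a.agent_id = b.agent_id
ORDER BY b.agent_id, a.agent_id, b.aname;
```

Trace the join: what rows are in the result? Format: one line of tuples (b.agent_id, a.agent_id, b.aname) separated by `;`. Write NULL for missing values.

INNER JOIN keeps only pairs where the ON condition holds.
Matching on a.agent_id = b.agent_id. A NULL in a compared column never satisfies the condition.
Matched pairs: 13.

(2, 2, Carol); (2, 2, Carol); (2, 2, Carol); (2, 2, Pia); (2, 2, Pia); (2, 2, Pia); (2, 2, Pia); (2, 2, Pia); (2, 2, Pia); (4, 4, Grace); (4, 4, Grace); (4, 4, Ken); (4, 4, Ken)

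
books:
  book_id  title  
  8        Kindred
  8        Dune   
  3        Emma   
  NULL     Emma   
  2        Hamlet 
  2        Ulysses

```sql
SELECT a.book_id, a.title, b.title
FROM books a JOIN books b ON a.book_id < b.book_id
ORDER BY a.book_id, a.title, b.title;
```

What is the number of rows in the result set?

8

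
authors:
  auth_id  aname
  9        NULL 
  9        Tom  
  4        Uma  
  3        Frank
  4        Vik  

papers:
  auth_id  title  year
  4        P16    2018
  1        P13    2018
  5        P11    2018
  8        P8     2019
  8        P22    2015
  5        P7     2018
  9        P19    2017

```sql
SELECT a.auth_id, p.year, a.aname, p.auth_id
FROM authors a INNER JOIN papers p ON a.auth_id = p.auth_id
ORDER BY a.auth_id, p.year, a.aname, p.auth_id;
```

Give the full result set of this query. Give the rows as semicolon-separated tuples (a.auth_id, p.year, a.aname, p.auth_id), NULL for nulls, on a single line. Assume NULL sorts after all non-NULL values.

(4, 2018, Uma, 4); (4, 2018, Vik, 4); (9, 2017, Tom, 9); (9, 2017, NULL, 9)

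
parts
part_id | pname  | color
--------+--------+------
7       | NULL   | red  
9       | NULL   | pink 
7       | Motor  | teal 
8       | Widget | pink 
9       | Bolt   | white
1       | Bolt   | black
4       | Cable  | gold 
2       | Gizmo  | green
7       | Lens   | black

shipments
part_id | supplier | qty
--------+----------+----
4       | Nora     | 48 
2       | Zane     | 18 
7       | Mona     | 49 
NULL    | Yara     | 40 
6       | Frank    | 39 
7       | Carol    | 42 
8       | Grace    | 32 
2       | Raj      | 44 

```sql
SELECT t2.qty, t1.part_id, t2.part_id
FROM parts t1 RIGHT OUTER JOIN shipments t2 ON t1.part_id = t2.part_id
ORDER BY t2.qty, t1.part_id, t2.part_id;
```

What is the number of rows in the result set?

12

RIGHT JOIN keeps every row from `shipments`; unmatched rows get NULL for `parts`'s columns.
Matching on t1.part_id = t2.part_id. A NULL in a compared column never satisfies the condition.
- t1 (part_id=7) pairs with 2 row(s) of t2.
- t1 (part_id=9) has no partner in t2.
- t1 (part_id=7) pairs with 2 row(s) of t2.
- t1 (part_id=8) pairs with 1 row(s) of t2.
- t1 (part_id=9) has no partner in t2.
- t1 (part_id=1) has no partner in t2.
- t1 (part_id=4) pairs with 1 row(s) of t2.
- t1 (part_id=2) pairs with 2 row(s) of t2.
- t1 (part_id=7) pairs with 2 row(s) of t2.
- 2 t2 row(s) had no t1 match → kept, t1 columns NULL.
Total: 10 matched + 2 padded = 12 rows.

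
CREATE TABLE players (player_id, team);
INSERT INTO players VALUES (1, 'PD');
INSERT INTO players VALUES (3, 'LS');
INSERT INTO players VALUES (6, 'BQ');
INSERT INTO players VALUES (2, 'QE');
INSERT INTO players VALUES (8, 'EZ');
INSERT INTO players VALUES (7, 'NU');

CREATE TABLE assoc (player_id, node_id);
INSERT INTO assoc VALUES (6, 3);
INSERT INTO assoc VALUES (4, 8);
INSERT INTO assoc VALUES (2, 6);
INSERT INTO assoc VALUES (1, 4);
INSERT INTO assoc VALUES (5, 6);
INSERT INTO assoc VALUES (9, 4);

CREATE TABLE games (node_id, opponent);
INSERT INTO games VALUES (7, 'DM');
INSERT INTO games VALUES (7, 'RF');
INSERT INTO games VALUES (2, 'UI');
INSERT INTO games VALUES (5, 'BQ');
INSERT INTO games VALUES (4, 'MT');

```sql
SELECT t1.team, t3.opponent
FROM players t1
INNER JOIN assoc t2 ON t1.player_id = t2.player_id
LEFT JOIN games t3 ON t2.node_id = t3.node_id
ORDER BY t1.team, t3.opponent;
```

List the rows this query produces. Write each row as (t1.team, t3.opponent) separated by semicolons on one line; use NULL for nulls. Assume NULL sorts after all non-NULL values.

Evaluate left to right. First `players t1 INNER JOIN assoc t2` on player_id: 3 row(s).
Then LEFT JOIN `games t3` on node_id: each of those 3 rows is kept; rows whose t2.node_id has no match in t3 get NULL for t3's columns.

(BQ, NULL); (PD, MT); (QE, NULL)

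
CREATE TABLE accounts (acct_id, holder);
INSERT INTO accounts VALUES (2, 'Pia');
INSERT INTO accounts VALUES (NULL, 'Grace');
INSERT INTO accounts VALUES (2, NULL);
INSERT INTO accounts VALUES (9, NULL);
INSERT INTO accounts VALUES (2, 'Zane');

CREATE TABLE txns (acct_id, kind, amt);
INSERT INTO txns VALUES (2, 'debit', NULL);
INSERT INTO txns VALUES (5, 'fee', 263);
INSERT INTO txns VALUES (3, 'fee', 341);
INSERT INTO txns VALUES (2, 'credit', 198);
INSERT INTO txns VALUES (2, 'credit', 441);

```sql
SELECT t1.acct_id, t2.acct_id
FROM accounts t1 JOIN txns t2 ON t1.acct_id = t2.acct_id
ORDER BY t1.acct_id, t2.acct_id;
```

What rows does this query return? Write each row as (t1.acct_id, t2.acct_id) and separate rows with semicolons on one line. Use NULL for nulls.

(2, 2); (2, 2); (2, 2); (2, 2); (2, 2); (2, 2); (2, 2); (2, 2); (2, 2)

INNER JOIN keeps only pairs where the ON condition holds.
Matching on t1.acct_id = t2.acct_id. A NULL in a compared column never satisfies the condition.
- t1 (acct_id=2) pairs with 3 row(s) of t2.
- t1 (acct_id=NULL) has no partner → excluded.
- t1 (acct_id=2) pairs with 3 row(s) of t2.
- t1 (acct_id=9) has no partner → excluded.
- t1 (acct_id=2) pairs with 3 row(s) of t2.
After projecting and ordering:
t1.acct_id | t2.acct_id
2 | 2
2 | 2
2 | 2
2 | 2
2 | 2
2 | 2
2 | 2
2 | 2
2 | 2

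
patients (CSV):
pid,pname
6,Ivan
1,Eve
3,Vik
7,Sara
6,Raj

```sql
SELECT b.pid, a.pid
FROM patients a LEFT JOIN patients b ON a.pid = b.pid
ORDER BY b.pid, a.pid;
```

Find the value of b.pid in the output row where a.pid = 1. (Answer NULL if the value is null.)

1

LEFT JOIN keeps every row from `patients a`; unmatched rows get NULL for `patients b`'s columns.
Matching on a.pid = b.pid.
Matched pairs: 7; unmatched a rows kept: 0.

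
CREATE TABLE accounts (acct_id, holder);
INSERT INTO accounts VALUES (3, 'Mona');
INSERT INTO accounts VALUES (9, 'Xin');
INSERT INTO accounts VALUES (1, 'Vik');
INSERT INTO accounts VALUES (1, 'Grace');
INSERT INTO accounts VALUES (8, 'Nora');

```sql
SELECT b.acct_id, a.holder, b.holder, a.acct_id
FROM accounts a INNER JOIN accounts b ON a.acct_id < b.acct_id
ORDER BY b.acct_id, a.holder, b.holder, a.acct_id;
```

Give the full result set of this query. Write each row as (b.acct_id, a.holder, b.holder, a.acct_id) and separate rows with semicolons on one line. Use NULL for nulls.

INNER JOIN keeps only pairs where the ON condition holds.
Matching on a.acct_id < b.acct_id.
- a row (acct_id=3): matches 2 b row(s) → 2 output row(s).
- a row (acct_id=9): no match → dropped.
- a row (acct_id=1): matches 3 b row(s) → 3 output row(s).
- a row (acct_id=1): matches 3 b row(s) → 3 output row(s).
- a row (acct_id=8): matches 1 b row(s) → 1 output row(s).
After projecting and ordering:
b.acct_id | a.holder | b.holder | a.acct_id
3 | Grace | Mona | 1
3 | Vik | Mona | 1
8 | Grace | Nora | 1
8 | Mona | Nora | 3
8 | Vik | Nora | 1
9 | Grace | Xin | 1
9 | Mona | Xin | 3
9 | Nora | Xin | 8
9 | Vik | Xin | 1

(3, Grace, Mona, 1); (3, Vik, Mona, 1); (8, Grace, Nora, 1); (8, Mona, Nora, 3); (8, Vik, Nora, 1); (9, Grace, Xin, 1); (9, Mona, Xin, 3); (9, Nora, Xin, 8); (9, Vik, Xin, 1)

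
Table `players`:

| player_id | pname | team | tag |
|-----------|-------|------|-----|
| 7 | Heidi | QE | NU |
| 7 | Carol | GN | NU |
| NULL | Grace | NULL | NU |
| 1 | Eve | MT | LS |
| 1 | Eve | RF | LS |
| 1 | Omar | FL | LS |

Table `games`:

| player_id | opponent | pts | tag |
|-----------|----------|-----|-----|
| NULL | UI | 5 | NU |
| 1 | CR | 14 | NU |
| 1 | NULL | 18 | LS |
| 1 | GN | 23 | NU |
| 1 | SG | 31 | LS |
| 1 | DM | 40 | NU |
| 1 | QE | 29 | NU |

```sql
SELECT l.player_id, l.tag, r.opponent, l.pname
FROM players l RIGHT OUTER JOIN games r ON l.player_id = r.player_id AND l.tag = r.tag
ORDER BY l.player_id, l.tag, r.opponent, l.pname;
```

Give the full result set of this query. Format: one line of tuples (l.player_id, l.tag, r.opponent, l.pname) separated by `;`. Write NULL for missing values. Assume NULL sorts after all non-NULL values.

(1, LS, SG, Eve); (1, LS, SG, Eve); (1, LS, SG, Omar); (1, LS, NULL, Eve); (1, LS, NULL, Eve); (1, LS, NULL, Omar); (NULL, NULL, CR, NULL); (NULL, NULL, DM, NULL); (NULL, NULL, GN, NULL); (NULL, NULL, QE, NULL); (NULL, NULL, UI, NULL)

RIGHT JOIN keeps every row from `games`; unmatched rows get NULL for `players`'s columns.
Matching on l.player_id = r.player_id AND l.tag = r.tag. A NULL in a compared column never satisfies the condition.
- player_id=7, tag=NU: no matching r row.
- player_id=7, tag=NU: no matching r row.
- player_id=NULL, tag=NU: no matching r row.
- player_id=1, tag=LS: 2 matching r row(s), so 2 row(s) emitted.
- player_id=1, tag=LS: 2 matching r row(s), so 2 row(s) emitted.
- player_id=1, tag=LS: 2 matching r row(s), so 2 row(s) emitted.
- 5 row(s) from r found no l partner → padded with NULL.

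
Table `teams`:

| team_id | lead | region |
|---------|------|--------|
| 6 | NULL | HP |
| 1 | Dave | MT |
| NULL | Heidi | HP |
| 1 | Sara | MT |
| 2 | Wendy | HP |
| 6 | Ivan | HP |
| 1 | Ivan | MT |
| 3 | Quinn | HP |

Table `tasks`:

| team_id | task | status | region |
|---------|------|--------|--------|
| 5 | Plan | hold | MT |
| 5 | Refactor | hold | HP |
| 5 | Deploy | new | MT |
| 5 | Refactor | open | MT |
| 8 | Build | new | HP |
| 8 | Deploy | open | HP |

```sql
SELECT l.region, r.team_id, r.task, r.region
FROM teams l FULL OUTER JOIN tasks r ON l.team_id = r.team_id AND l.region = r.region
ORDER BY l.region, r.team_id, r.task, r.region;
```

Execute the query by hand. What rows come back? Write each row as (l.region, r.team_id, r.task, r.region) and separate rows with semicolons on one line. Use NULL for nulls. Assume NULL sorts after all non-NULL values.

FULL OUTER JOIN keeps every row from both sides; unmatched rows get NULL for the other side's columns.
Matching on l.team_id = r.team_id AND l.region = r.region. A NULL in a compared column never satisfies the condition.
Matched pairs: 0; unmatched l rows kept: 8; unmatched r rows kept: 6.

(HP, NULL, NULL, NULL); (HP, NULL, NULL, NULL); (HP, NULL, NULL, NULL); (HP, NULL, NULL, NULL); (HP, NULL, NULL, NULL); (MT, NULL, NULL, NULL); (MT, NULL, NULL, NULL); (MT, NULL, NULL, NULL); (NULL, 5, Deploy, MT); (NULL, 5, Plan, MT); (NULL, 5, Refactor, HP); (NULL, 5, Refactor, MT); (NULL, 8, Build, HP); (NULL, 8, Deploy, HP)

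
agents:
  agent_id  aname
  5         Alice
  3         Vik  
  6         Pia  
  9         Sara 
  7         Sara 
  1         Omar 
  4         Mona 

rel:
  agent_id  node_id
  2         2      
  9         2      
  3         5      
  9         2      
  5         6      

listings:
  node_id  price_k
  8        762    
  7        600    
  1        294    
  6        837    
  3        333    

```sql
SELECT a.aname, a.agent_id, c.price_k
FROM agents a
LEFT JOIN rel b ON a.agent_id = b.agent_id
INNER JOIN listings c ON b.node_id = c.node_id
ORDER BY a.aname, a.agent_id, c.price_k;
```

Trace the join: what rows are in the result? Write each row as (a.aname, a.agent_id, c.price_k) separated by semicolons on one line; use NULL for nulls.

Evaluate left to right. First `agents a LEFT JOIN rel b` on agent_id: 8 row(s).
Then INNER JOIN `listings c` on node_id: keep only rows whose b.node_id appears in c.

(Alice, 5, 837)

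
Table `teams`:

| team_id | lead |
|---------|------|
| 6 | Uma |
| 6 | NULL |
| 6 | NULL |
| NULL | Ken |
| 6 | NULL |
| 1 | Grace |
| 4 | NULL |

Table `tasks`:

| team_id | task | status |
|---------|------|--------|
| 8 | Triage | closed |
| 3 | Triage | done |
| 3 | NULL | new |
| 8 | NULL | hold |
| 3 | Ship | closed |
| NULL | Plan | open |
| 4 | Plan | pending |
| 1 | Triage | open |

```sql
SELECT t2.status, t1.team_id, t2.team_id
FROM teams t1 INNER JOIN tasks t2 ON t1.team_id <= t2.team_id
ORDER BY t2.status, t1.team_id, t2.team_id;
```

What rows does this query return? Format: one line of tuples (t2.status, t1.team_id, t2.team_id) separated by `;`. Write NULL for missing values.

(closed, 1, 3); (closed, 1, 8); (closed, 4, 8); (closed, 6, 8); (closed, 6, 8); (closed, 6, 8); (closed, 6, 8); (done, 1, 3); (hold, 1, 8); (hold, 4, 8); (hold, 6, 8); (hold, 6, 8); (hold, 6, 8); (hold, 6, 8); (new, 1, 3); (open, 1, 1); (pending, 1, 4); (pending, 4, 4)

INNER JOIN keeps only pairs where the ON condition holds.
Matching on t1.team_id <= t2.team_id. A NULL in a compared column never satisfies the condition.
Matched pairs: 18.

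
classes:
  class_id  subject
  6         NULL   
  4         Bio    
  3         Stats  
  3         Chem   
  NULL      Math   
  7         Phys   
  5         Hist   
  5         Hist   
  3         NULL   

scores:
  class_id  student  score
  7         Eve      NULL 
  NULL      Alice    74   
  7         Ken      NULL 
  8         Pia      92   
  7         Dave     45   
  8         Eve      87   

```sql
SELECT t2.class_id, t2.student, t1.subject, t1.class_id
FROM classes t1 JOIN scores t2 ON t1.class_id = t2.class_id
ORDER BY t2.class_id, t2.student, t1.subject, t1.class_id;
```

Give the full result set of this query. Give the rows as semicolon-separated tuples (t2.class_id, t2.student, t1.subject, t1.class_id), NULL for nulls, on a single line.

(7, Dave, Phys, 7); (7, Eve, Phys, 7); (7, Ken, Phys, 7)

INNER JOIN keeps only pairs where the ON condition holds.
Matching on t1.class_id = t2.class_id. A NULL in a compared column never satisfies the condition.
Matched pairs: 3.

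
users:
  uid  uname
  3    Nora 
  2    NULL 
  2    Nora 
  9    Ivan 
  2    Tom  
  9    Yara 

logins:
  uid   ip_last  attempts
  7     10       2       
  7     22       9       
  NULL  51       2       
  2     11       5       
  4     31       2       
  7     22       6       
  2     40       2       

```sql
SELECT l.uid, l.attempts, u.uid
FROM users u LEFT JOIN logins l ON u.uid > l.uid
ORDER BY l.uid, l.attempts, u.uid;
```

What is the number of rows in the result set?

17

LEFT JOIN keeps every row from `users`; unmatched rows get NULL for `logins`'s columns.
Matching on u.uid > l.uid. A NULL in a compared column never satisfies the condition.
- uid=3: 2 matching l row(s), so 2 row(s) emitted.
- uid=2: no l row matches, row kept with l columns NULL.
- uid=2: no l row matches, row kept with l columns NULL.
- uid=9: 6 matching l row(s), so 6 row(s) emitted.
- uid=2: no l row matches, row kept with l columns NULL.
- uid=9: 6 matching l row(s), so 6 row(s) emitted.
Total: 14 matched + 3 padded = 17 rows.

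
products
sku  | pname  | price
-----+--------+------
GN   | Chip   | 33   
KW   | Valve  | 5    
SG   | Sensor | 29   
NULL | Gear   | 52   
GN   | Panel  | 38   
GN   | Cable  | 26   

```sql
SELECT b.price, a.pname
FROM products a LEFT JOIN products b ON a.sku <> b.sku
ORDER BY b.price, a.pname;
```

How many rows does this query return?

15

LEFT JOIN keeps every row from `products a`; unmatched rows get NULL for `products b`'s columns.
Matching on a.sku <> b.sku. A NULL in a compared column never satisfies the condition.
- sku=GN: 2 matching b row(s), so 2 row(s) emitted.
- sku=KW: 4 matching b row(s), so 4 row(s) emitted.
- sku=SG: 4 matching b row(s), so 4 row(s) emitted.
- sku=NULL: no b row matches, row kept with b columns NULL.
- sku=GN: 2 matching b row(s), so 2 row(s) emitted.
- sku=GN: 2 matching b row(s), so 2 row(s) emitted.
Total: 14 matched + 1 padded = 15 rows.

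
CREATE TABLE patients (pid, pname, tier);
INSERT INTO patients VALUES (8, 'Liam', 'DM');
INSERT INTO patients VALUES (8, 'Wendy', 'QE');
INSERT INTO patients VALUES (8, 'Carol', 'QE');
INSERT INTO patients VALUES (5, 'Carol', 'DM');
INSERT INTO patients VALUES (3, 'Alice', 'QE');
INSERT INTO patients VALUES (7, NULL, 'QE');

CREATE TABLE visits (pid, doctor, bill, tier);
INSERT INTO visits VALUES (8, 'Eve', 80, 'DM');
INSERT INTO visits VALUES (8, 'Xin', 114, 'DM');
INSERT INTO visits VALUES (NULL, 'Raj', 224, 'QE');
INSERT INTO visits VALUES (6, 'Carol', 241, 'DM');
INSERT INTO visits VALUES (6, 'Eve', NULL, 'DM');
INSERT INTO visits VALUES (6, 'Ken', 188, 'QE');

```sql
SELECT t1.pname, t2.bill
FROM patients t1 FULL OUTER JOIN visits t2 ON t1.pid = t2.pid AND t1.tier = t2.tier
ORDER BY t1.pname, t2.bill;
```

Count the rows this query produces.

11

FULL OUTER JOIN keeps every row from both sides; unmatched rows get NULL for the other side's columns.
Matching on t1.pid = t2.pid AND t1.tier = t2.tier. A NULL in a compared column never satisfies the condition.
Matched pairs: 2; unmatched t1 rows kept: 5; unmatched t2 rows kept: 4.
Total: 2 matched + 9 padded = 11 rows.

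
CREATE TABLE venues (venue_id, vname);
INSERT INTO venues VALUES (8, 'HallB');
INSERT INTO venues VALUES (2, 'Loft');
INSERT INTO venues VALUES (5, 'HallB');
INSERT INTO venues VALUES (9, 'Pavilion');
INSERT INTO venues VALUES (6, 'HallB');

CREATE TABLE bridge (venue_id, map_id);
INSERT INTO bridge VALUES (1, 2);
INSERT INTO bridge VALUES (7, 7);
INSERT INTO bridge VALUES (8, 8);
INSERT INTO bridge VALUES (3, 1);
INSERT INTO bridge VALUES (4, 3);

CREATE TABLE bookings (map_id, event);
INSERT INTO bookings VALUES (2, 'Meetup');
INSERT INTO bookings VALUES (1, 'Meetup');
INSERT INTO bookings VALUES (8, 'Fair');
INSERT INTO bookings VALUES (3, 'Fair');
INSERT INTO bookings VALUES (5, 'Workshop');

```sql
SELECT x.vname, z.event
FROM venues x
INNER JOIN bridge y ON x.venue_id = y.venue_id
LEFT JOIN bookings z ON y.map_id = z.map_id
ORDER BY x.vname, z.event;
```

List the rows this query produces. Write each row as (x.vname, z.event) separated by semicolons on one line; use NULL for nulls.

Joins associate left-to-right: venues INNER JOIN bridge on venue_id gives 1 intermediate row(s).
Then LEFT JOIN `bookings z` on map_id: each of those 1 rows is kept; rows whose y.map_id has no match in z get NULL for z's columns.

(HallB, Fair)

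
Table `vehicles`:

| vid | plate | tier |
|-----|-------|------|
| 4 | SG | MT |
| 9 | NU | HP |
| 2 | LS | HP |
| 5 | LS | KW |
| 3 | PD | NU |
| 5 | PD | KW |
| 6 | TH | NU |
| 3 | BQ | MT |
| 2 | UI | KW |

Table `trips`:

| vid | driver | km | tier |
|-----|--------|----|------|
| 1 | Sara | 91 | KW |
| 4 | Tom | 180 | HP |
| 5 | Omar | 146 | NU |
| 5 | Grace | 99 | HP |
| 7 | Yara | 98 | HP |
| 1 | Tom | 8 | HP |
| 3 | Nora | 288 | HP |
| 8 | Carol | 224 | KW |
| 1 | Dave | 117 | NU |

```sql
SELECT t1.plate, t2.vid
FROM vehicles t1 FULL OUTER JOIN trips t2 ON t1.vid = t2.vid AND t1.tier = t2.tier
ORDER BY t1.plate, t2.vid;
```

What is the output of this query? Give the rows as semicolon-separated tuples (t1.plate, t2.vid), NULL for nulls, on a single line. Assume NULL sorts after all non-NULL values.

FULL OUTER JOIN keeps every row from both sides; unmatched rows get NULL for the other side's columns.
Matching on t1.vid = t2.vid AND t1.tier = t2.tier.
- t1 row (vid=4, tier=MT): no match → kept, t2 columns NULL.
- t1 row (vid=9, tier=HP): no match → kept, t2 columns NULL.
- t1 row (vid=2, tier=HP): no match → kept, t2 columns NULL.
- t1 row (vid=5, tier=KW): no match → kept, t2 columns NULL.
- t1 row (vid=3, tier=NU): no match → kept, t2 columns NULL.
- t1 row (vid=5, tier=KW): no match → kept, t2 columns NULL.
- t1 row (vid=6, tier=NU): no match → kept, t2 columns NULL.
- t1 row (vid=3, tier=MT): no match → kept, t2 columns NULL.
- t1 row (vid=2, tier=KW): no match → kept, t2 columns NULL.
- 9 row(s) from t2 found no t1 partner → padded with NULL.

(BQ, NULL); (LS, NULL); (LS, NULL); (NU, NULL); (PD, NULL); (PD, NULL); (SG, NULL); (TH, NULL); (UI, NULL); (NULL, 1); (NULL, 1); (NULL, 1); (NULL, 3); (NULL, 4); (NULL, 5); (NULL, 5); (NULL, 7); (NULL, 8)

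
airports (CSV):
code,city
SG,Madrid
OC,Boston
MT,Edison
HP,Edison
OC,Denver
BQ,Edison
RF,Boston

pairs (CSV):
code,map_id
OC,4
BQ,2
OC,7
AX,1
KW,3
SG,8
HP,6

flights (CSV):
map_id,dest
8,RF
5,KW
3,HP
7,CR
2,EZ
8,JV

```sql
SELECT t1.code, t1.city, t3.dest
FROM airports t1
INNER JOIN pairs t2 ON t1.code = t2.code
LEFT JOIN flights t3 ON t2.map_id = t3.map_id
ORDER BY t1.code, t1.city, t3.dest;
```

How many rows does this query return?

Step 1 — t1 INNER JOIN t2 on code → 7 row(s).
Then LEFT JOIN `flights t3` on map_id: each of those 7 rows is kept; rows whose t2.map_id has no match in t3 get NULL for t3's columns.
Result: 8 row(s).

8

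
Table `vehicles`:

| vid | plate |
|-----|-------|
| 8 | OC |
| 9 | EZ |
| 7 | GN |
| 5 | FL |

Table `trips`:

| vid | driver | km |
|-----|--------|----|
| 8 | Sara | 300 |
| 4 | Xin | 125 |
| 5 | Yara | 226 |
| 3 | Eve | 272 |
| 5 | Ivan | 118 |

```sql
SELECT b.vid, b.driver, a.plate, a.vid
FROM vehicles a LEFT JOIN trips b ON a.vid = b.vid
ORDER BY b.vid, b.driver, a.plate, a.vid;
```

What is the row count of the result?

5

LEFT JOIN keeps every row from `vehicles`; unmatched rows get NULL for `trips`'s columns.
Matching on a.vid = b.vid.
- vid=8: 1 matching b row(s), so 1 row(s) emitted.
- vid=9: no b row matches, row kept with b columns NULL.
- vid=7: no b row matches, row kept with b columns NULL.
- vid=5: 2 matching b row(s), so 2 row(s) emitted.
Total: 3 matched + 2 padded = 5 rows.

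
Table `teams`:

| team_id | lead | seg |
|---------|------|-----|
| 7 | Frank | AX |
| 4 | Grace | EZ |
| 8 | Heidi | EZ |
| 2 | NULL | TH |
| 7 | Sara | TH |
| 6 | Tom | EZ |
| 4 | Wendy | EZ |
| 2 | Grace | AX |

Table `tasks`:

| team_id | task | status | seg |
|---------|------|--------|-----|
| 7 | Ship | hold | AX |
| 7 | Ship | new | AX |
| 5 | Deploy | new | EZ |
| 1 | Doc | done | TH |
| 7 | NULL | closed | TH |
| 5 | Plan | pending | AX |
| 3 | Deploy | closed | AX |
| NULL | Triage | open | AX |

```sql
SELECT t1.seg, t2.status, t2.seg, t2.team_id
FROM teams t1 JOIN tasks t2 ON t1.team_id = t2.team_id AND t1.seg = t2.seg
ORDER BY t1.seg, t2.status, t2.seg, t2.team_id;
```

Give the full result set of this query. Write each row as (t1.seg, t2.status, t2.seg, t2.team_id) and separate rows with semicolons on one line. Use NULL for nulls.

(AX, hold, AX, 7); (AX, new, AX, 7); (TH, closed, TH, 7)

INNER JOIN keeps only pairs where the ON condition holds.
Matching on t1.team_id = t2.team_id AND t1.seg = t2.seg. A NULL in a compared column never satisfies the condition.
- t1 (team_id=7, seg=AX) pairs with 2 row(s) of t2.
- t1 (team_id=4, seg=EZ) has no partner → excluded.
- t1 (team_id=8, seg=EZ) has no partner → excluded.
- t1 (team_id=2, seg=TH) has no partner → excluded.
- t1 (team_id=7, seg=TH) pairs with 1 row(s) of t2.
- t1 (team_id=6, seg=EZ) has no partner → excluded.
- t1 (team_id=4, seg=EZ) has no partner → excluded.
- t1 (team_id=2, seg=AX) has no partner → excluded.
After projecting and ordering:
t1.seg | t2.status | t2.seg | t2.team_id
AX | hold | AX | 7
AX | new | AX | 7
TH | closed | TH | 7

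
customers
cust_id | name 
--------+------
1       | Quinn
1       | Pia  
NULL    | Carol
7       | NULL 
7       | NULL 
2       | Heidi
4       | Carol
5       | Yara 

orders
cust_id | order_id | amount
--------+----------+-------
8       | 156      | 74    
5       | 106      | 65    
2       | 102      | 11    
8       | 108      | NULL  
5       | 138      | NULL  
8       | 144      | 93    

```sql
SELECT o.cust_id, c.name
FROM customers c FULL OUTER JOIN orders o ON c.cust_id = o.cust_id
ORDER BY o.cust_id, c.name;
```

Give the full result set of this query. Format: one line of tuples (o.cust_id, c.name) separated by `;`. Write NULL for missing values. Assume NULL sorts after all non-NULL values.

FULL OUTER JOIN keeps every row from both sides; unmatched rows get NULL for the other side's columns.
Matching on c.cust_id = o.cust_id. A NULL in a compared column never satisfies the condition.
- c row (cust_id=1): no match → kept, o columns NULL.
- c row (cust_id=1): no match → kept, o columns NULL.
- c row (cust_id=NULL): no match → kept, o columns NULL.
- c row (cust_id=7): no match → kept, o columns NULL.
- c row (cust_id=7): no match → kept, o columns NULL.
- c row (cust_id=2): matches 1 o row(s) → 1 output row(s).
- c row (cust_id=4): no match → kept, o columns NULL.
- c row (cust_id=5): matches 2 o row(s) → 2 output row(s).
- plus 3 unmatched o row(s), each kept with NULL c columns.

(2, Heidi); (5, Yara); (5, Yara); (8, NULL); (8, NULL); (8, NULL); (NULL, Carol); (NULL, Carol); (NULL, Pia); (NULL, Quinn); (NULL, NULL); (NULL, NULL)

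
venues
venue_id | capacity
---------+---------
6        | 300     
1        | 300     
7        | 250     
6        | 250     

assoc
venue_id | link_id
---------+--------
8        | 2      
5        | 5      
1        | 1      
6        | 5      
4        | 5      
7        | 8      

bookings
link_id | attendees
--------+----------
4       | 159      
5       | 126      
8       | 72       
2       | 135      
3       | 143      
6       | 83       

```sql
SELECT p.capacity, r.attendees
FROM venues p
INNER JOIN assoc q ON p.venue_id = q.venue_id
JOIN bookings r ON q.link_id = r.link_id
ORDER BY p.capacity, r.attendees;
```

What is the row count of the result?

Step 1 — p INNER JOIN q on venue_id → 4 row(s).
Then INNER JOIN `bookings r` on link_id: keep only rows whose q.link_id appears in r.
Result: 3 row(s).

3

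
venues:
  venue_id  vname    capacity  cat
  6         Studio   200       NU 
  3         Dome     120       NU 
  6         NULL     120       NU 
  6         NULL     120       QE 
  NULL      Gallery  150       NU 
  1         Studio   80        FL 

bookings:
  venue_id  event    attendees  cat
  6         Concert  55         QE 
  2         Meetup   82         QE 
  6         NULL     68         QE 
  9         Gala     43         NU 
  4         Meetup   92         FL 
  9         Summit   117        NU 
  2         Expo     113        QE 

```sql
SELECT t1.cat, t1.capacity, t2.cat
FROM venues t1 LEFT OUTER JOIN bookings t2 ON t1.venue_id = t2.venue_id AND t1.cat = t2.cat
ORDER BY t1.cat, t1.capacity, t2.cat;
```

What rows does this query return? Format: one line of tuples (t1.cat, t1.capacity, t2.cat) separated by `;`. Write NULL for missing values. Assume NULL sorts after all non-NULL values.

(FL, 80, NULL); (NU, 120, NULL); (NU, 120, NULL); (NU, 150, NULL); (NU, 200, NULL); (QE, 120, QE); (QE, 120, QE)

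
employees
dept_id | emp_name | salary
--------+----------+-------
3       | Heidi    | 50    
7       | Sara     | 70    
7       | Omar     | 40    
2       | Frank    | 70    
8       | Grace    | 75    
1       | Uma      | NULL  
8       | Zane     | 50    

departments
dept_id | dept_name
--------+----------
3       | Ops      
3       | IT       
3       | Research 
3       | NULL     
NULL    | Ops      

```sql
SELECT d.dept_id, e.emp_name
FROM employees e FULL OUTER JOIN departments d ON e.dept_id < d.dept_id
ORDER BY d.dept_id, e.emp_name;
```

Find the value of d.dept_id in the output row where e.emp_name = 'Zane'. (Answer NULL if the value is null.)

FULL OUTER JOIN keeps every row from both sides; unmatched rows get NULL for the other side's columns.
Matching on e.dept_id < d.dept_id. A NULL in a compared column never satisfies the condition.
- e row (dept_id=3): no match → kept, d columns NULL.
- e row (dept_id=7): no match → kept, d columns NULL.
- e row (dept_id=7): no match → kept, d columns NULL.
- e row (dept_id=2): matches 4 d row(s) → 4 output row(s).
- e row (dept_id=8): no match → kept, d columns NULL.
- e row (dept_id=1): matches 4 d row(s) → 4 output row(s).
- e row (dept_id=8): no match → kept, d columns NULL.
- 1 row(s) from d found no e partner → padded with NULL.

NULL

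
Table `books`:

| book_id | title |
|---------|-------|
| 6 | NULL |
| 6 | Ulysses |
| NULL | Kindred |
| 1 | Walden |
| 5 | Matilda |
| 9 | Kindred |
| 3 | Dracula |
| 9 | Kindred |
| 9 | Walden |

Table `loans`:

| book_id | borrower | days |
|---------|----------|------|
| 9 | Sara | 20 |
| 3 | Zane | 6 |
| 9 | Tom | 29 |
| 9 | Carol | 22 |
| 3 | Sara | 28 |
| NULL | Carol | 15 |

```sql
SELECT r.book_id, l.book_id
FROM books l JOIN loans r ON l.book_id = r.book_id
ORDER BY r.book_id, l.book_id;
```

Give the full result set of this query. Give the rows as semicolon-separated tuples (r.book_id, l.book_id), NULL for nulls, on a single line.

(3, 3); (3, 3); (9, 9); (9, 9); (9, 9); (9, 9); (9, 9); (9, 9); (9, 9); (9, 9); (9, 9)

INNER JOIN keeps only pairs where the ON condition holds.
Matching on l.book_id = r.book_id. A NULL in a compared column never satisfies the condition.
- l row (book_id=6): no match → dropped.
- l row (book_id=6): no match → dropped.
- l row (book_id=NULL): no match → dropped.
- l row (book_id=1): no match → dropped.
- l row (book_id=5): no match → dropped.
- l row (book_id=9): matches 3 r row(s) → 3 output row(s).
- l row (book_id=3): matches 2 r row(s) → 2 output row(s).
- l row (book_id=9): matches 3 r row(s) → 3 output row(s).
- l row (book_id=9): matches 3 r row(s) → 3 output row(s).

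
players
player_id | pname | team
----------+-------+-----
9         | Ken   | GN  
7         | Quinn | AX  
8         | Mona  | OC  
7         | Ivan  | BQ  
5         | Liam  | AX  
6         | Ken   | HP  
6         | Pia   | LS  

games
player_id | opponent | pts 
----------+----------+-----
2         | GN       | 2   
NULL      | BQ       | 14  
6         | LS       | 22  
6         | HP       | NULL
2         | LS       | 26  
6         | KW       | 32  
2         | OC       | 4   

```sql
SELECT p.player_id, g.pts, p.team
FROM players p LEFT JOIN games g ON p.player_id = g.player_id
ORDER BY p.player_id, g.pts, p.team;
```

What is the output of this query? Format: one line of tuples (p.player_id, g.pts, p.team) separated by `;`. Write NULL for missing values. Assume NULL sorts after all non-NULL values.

(5, NULL, AX); (6, 22, HP); (6, 22, LS); (6, 32, HP); (6, 32, LS); (6, NULL, HP); (6, NULL, LS); (7, NULL, AX); (7, NULL, BQ); (8, NULL, OC); (9, NULL, GN)

LEFT JOIN keeps every row from `players`; unmatched rows get NULL for `games`'s columns.
Matching on p.player_id = g.player_id. A NULL in a compared column never satisfies the condition.
- p row (player_id=9): no match → kept, g columns NULL.
- p row (player_id=7): no match → kept, g columns NULL.
- p row (player_id=8): no match → kept, g columns NULL.
- p row (player_id=7): no match → kept, g columns NULL.
- p row (player_id=5): no match → kept, g columns NULL.
- p row (player_id=6): matches 3 g row(s) → 3 output row(s).
- p row (player_id=6): matches 3 g row(s) → 3 output row(s).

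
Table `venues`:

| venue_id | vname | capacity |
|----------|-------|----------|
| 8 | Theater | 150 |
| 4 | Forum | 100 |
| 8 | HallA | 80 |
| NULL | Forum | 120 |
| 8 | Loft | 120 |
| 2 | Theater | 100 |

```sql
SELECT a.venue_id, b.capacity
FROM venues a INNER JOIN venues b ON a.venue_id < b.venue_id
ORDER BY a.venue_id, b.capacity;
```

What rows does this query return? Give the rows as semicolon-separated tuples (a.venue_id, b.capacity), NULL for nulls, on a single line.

(2, 80); (2, 100); (2, 120); (2, 150); (4, 80); (4, 120); (4, 150)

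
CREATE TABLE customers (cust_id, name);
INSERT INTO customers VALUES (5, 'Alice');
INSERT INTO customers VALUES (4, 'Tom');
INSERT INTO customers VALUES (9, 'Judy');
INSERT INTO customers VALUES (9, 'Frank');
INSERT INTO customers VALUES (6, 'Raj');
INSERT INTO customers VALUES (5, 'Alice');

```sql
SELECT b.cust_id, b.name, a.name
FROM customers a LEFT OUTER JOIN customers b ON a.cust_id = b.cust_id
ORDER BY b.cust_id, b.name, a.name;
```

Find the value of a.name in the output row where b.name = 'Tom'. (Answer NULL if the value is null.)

LEFT JOIN keeps every row from `customers a`; unmatched rows get NULL for `customers b`'s columns.
Matching on a.cust_id = b.cust_id.
Matched pairs: 10; unmatched a rows kept: 0.

Tom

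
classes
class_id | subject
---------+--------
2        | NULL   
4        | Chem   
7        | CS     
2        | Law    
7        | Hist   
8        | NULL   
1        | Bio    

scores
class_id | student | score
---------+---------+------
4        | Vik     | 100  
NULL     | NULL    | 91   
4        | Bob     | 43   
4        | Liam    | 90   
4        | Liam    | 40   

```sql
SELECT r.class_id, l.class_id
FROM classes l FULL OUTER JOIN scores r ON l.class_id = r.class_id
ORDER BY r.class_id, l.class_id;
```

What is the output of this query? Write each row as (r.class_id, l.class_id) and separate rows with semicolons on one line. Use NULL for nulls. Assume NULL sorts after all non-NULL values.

(4, 4); (4, 4); (4, 4); (4, 4); (NULL, 1); (NULL, 2); (NULL, 2); (NULL, 7); (NULL, 7); (NULL, 8); (NULL, NULL)

FULL OUTER JOIN keeps every row from both sides; unmatched rows get NULL for the other side's columns.
Matching on l.class_id = r.class_id. A NULL in a compared column never satisfies the condition.
- l[0] class_id=2 → no match; kept with NULLs on the r side.
- l[1] class_id=4 → 4 match(es) in r → 4 row(s).
- l[2] class_id=7 → no match; kept with NULLs on the r side.
- l[3] class_id=2 → no match; kept with NULLs on the r side.
- l[4] class_id=7 → no match; kept with NULLs on the r side.
- l[5] class_id=8 → no match; kept with NULLs on the r side.
- l[6] class_id=1 → no match; kept with NULLs on the r side.
- plus 1 unmatched r row(s), each kept with NULL l columns.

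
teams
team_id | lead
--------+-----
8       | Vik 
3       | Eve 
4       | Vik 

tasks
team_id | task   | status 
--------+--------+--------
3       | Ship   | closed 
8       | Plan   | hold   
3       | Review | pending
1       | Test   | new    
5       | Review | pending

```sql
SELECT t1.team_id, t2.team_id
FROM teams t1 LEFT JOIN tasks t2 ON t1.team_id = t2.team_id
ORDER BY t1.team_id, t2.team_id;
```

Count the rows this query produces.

4

LEFT JOIN keeps every row from `teams`; unmatched rows get NULL for `tasks`'s columns.
Matching on t1.team_id = t2.team_id.
- t1 row (team_id=8): matches 1 t2 row(s) → 1 output row(s).
- t1 row (team_id=3): matches 2 t2 row(s) → 2 output row(s).
- t1 row (team_id=4): no match → kept, t2 columns NULL.
Total: 3 matched + 1 padded = 4 rows.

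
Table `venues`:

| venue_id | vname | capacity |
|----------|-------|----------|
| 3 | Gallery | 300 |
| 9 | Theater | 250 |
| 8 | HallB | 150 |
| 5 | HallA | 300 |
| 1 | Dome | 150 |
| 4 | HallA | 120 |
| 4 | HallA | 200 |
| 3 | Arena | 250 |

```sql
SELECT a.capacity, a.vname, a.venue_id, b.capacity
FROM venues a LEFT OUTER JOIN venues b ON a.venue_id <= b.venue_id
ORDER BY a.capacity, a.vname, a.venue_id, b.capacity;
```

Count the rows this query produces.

38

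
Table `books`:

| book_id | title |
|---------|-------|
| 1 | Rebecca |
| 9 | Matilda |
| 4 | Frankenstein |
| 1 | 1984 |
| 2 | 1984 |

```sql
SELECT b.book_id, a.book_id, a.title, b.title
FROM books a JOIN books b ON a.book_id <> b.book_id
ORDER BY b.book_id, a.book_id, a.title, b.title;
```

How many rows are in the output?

18

INNER JOIN keeps only pairs where the ON condition holds.
Matching on a.book_id <> b.book_id.
- a row (book_id=1): matches 3 b row(s) → 3 output row(s).
- a row (book_id=9): matches 4 b row(s) → 4 output row(s).
- a row (book_id=4): matches 4 b row(s) → 4 output row(s).
- a row (book_id=1): matches 3 b row(s) → 3 output row(s).
- a row (book_id=2): matches 4 b row(s) → 4 output row(s).
Total: 18 rows.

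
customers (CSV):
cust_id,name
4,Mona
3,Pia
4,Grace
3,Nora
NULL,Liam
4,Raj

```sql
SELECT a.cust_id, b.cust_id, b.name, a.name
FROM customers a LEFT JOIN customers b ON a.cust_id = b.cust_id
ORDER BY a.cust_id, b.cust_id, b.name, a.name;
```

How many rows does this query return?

14

LEFT JOIN keeps every row from `customers a`; unmatched rows get NULL for `customers b`'s columns.
Matching on a.cust_id = b.cust_id. A NULL in a compared column never satisfies the condition.
Matched pairs: 13; unmatched a rows kept: 1.
Total: 13 matched + 1 padded = 14 rows.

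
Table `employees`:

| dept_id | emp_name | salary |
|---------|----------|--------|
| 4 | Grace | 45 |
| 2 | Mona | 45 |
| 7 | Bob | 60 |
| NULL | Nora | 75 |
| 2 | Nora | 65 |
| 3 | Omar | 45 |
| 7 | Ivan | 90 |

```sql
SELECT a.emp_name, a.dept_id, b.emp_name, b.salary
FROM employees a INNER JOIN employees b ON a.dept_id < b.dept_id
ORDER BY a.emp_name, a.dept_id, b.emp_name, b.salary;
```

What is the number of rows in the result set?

13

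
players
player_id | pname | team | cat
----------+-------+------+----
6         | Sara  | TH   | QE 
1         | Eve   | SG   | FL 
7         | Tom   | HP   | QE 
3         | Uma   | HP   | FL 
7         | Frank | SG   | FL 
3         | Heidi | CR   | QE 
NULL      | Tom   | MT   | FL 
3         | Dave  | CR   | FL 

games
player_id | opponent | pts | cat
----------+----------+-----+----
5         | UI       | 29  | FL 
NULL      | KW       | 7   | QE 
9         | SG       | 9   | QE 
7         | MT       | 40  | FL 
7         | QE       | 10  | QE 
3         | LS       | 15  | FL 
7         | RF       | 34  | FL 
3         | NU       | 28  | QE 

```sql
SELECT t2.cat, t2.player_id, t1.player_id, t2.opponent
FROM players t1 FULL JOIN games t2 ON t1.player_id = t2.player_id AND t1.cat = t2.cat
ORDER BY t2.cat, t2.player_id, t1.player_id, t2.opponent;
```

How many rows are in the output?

FULL OUTER JOIN keeps every row from both sides; unmatched rows get NULL for the other side's columns.
Matching on t1.player_id = t2.player_id AND t1.cat = t2.cat. A NULL in a compared column never satisfies the condition.
- t1 row (player_id=6, cat=QE): no match → kept, t2 columns NULL.
- t1 row (player_id=1, cat=FL): no match → kept, t2 columns NULL.
- t1 row (player_id=7, cat=QE): matches 1 t2 row(s) → 1 output row(s).
- t1 row (player_id=3, cat=FL): matches 1 t2 row(s) → 1 output row(s).
- t1 row (player_id=7, cat=FL): matches 2 t2 row(s) → 2 output row(s).
- t1 row (player_id=3, cat=QE): matches 1 t2 row(s) → 1 output row(s).
- t1 row (player_id=NULL, cat=FL): no match → kept, t2 columns NULL.
- t1 row (player_id=3, cat=FL): matches 1 t2 row(s) → 1 output row(s).
- plus 3 unmatched t2 row(s), each kept with NULL t1 columns.
Total: 6 matched + 6 padded = 12 rows.

12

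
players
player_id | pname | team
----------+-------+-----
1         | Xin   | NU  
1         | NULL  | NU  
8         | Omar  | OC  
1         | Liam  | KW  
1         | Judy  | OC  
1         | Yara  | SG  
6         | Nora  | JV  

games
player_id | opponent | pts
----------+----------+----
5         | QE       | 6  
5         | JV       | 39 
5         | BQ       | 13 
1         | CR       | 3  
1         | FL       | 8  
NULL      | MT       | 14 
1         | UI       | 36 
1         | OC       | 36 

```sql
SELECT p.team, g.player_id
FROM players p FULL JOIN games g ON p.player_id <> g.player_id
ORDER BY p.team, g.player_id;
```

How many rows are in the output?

30

FULL OUTER JOIN keeps every row from both sides; unmatched rows get NULL for the other side's columns.
Matching on p.player_id <> g.player_id. A NULL in a compared column never satisfies the condition.
- p row (player_id=1): matches 3 g row(s) → 3 output row(s).
- p row (player_id=1): matches 3 g row(s) → 3 output row(s).
- p row (player_id=8): matches 7 g row(s) → 7 output row(s).
- p row (player_id=1): matches 3 g row(s) → 3 output row(s).
- p row (player_id=1): matches 3 g row(s) → 3 output row(s).
- p row (player_id=1): matches 3 g row(s) → 3 output row(s).
- p row (player_id=6): matches 7 g row(s) → 7 output row(s).
- plus 1 unmatched g row(s), each kept with NULL p columns.
Total: 29 matched + 1 padded = 30 rows.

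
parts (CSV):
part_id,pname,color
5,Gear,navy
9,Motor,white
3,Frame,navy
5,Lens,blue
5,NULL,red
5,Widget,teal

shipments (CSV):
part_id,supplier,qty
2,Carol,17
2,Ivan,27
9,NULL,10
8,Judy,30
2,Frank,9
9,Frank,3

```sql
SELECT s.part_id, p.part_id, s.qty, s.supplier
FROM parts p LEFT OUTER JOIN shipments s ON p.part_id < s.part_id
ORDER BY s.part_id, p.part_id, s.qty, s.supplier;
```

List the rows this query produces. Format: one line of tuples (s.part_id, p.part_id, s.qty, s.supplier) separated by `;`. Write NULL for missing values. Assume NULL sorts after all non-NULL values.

(8, 3, 30, Judy); (8, 5, 30, Judy); (8, 5, 30, Judy); (8, 5, 30, Judy); (8, 5, 30, Judy); (9, 3, 3, Frank); (9, 3, 10, NULL); (9, 5, 3, Frank); (9, 5, 3, Frank); (9, 5, 3, Frank); (9, 5, 3, Frank); (9, 5, 10, NULL); (9, 5, 10, NULL); (9, 5, 10, NULL); (9, 5, 10, NULL); (NULL, 9, NULL, NULL)

LEFT JOIN keeps every row from `parts`; unmatched rows get NULL for `shipments`'s columns.
Matching on p.part_id < s.part_id.
- p row (part_id=5): matches 3 s row(s) → 3 output row(s).
- p row (part_id=9): no match → kept, s columns NULL.
- p row (part_id=3): matches 3 s row(s) → 3 output row(s).
- p row (part_id=5): matches 3 s row(s) → 3 output row(s).
- p row (part_id=5): matches 3 s row(s) → 3 output row(s).
- p row (part_id=5): matches 3 s row(s) → 3 output row(s).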